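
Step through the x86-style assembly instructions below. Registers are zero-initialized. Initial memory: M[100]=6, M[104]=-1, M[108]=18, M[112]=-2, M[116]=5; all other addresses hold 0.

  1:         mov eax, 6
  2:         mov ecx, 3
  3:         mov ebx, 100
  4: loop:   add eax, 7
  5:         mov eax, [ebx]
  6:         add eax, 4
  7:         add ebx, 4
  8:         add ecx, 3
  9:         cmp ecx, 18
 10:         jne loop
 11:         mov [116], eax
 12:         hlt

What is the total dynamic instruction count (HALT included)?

mov eax, 6 → eax=6
mov ecx, 3 → ecx=3
mov ebx, 100 → ebx=100
add eax, 7 → eax=6+7=13
mov eax, [ebx] → eax=M[100]=6
add eax, 4 → eax=6+4=10
add ebx, 4 → ebx=100+4=104
add ecx, 3 → ecx=3+3=6
cmp ecx, 18  (cmp 6,18)
jne loop: taken
add eax, 7 → eax=10+7=17
mov eax, [ebx] → eax=M[104]=-1
add eax, 4 → eax=(-1)+4=3
add ebx, 4 → ebx=104+4=108
add ecx, 3 → ecx=6+3=9
cmp ecx, 18  (cmp 9,18)
jne loop: taken
add eax, 7 → eax=3+7=10
mov eax, [ebx] → eax=M[108]=18
add eax, 4 → eax=18+4=22
add ebx, 4 → ebx=108+4=112
add ecx, 3 → ecx=9+3=12
cmp ecx, 18  (cmp 12,18)
jne loop: taken
add eax, 7 → eax=22+7=29
mov eax, [ebx] → eax=M[112]=-2
add eax, 4 → eax=(-2)+4=2
add ebx, 4 → ebx=112+4=116
add ecx, 3 → ecx=12+3=15
cmp ecx, 18  (cmp 15,18)
jne loop: taken
add eax, 7 → eax=2+7=9
mov eax, [ebx] → eax=M[116]=5
add eax, 4 → eax=5+4=9
add ebx, 4 → ebx=116+4=120
add ecx, 3 → ecx=15+3=18
cmp ecx, 18  (cmp 18,18)
jne loop: not taken
mov [116], eax → M[116]=9
halt.
Total executed instructions: 40.

40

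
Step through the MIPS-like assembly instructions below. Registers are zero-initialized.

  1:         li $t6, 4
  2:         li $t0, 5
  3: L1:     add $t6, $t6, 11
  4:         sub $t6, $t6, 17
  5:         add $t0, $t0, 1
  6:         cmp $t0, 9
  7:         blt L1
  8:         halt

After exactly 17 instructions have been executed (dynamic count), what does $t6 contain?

-14

$t6=4
$t0=5
$t6=4+11=15
$t6=15-17=-2
$t0=5+1=6
cmp $t0, 9  (cmp 6,9)
blt L1: taken
$t6=(-2)+11=9
$t6=9-17=-8
$t0=6+1=7
cmp $t0, 9  (cmp 7,9)
blt L1: taken
$t6=(-8)+11=3
$t6=3-17=-14
$t0=7+1=8
cmp $t0, 9  (cmp 8,9)
blt L1: taken
After step 17: $t6 = -14.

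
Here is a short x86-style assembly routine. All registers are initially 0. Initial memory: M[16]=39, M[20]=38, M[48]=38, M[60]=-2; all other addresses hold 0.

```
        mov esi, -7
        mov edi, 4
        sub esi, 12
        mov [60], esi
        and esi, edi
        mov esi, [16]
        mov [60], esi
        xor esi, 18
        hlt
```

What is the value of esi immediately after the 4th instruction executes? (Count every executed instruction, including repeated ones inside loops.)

after mov esi, -7: esi=-7
after mov edi, 4: edi=4
after sub esi, 12: esi=(-7)-12=-19
mov [60], esi → M[60]=-19
After step 4: esi = -19.

-19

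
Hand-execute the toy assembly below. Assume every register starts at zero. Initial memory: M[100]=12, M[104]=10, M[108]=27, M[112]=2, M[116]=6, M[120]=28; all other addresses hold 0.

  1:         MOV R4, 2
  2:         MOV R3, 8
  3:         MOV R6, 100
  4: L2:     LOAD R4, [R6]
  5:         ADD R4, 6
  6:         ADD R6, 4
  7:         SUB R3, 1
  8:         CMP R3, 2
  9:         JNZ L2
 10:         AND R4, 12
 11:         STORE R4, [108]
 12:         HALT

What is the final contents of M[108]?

0

MOV R4, 2 → R4=2
MOV R3, 8 → R3=8
MOV R6, 100 → R6=100
LOAD R4, [R6] → R4=M[100]=12
ADD R4, 6 → R4=12+6=18
ADD R6, 4 → R6=100+4=104
SUB R3, 1 → R3=8-1=7
CMP R3, 2  (cmp 7,2)
JNZ L2: taken
LOAD R4, [R6] → R4=M[104]=10
ADD R4, 6 → R4=10+6=16
ADD R6, 4 → R6=104+4=108
SUB R3, 1 → R3=7-1=6
CMP R3, 2  (cmp 6,2)
JNZ L2: taken
LOAD R4, [R6] → R4=M[108]=27
ADD R4, 6 → R4=27+6=33
ADD R6, 4 → R6=108+4=112
SUB R3, 1 → R3=6-1=5
CMP R3, 2  (cmp 5,2)
JNZ L2: taken
LOAD R4, [R6] → R4=M[112]=2
ADD R4, 6 → R4=2+6=8
ADD R6, 4 → R6=112+4=116
SUB R3, 1 → R3=5-1=4
CMP R3, 2  (cmp 4,2)
JNZ L2: taken
LOAD R4, [R6] → R4=M[116]=6
ADD R4, 6 → R4=6+6=12
ADD R6, 4 → R6=116+4=120
SUB R3, 1 → R3=4-1=3
CMP R3, 2  (cmp 3,2)
JNZ L2: taken
LOAD R4, [R6] → R4=M[120]=28
ADD R4, 6 → R4=28+6=34
ADD R6, 4 → R6=120+4=124
SUB R3, 1 → R3=3-1=2
CMP R3, 2  (cmp 2,2)
JNZ L2: not taken
AND R4, 12 → R4=34&12=0
STORE R4, [108] → M[108]=0
halt.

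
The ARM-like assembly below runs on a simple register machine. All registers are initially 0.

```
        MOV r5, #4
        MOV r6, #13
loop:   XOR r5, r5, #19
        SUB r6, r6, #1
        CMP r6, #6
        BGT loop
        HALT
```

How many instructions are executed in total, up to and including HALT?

31

r5=4
r6=13
r5=4^19=23
r6=13-1=12
CMP r6, #6  (cmp 12,6)
BGT loop: taken
r5=23^19=4
r6=12-1=11
CMP r6, #6  (cmp 11,6)
BGT loop: taken
r5=4^19=23
r6=11-1=10
CMP r6, #6  (cmp 10,6)
BGT loop: taken
r5=23^19=4
r6=10-1=9
CMP r6, #6  (cmp 9,6)
BGT loop: taken
r5=4^19=23
r6=9-1=8
CMP r6, #6  (cmp 8,6)
BGT loop: taken
r5=23^19=4
r6=8-1=7
CMP r6, #6  (cmp 7,6)
BGT loop: taken
r5=4^19=23
r6=7-1=6
CMP r6, #6  (cmp 6,6)
BGT loop: not taken
halt.
Total executed instructions: 31.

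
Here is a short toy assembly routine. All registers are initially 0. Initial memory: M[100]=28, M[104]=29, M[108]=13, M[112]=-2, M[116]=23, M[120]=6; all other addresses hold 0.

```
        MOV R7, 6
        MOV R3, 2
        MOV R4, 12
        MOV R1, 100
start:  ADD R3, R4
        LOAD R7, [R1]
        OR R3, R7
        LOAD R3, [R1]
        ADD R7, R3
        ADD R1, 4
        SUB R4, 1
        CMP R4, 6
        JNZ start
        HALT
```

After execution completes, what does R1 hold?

124

R7=6
R3=2
R4=12
R1=100
R3=2+12=14
R7=M[100]=28
R3=14|28=30
R3=M[100]=28
R7=28+28=56
R1=100+4=104
R4=12-1=11
CMP R4, 6  (cmp 11,6)
JNZ start: taken
R3=28+11=39
R7=M[104]=29
R3=39|29=63
R3=M[104]=29
R7=29+29=58
R1=104+4=108
R4=11-1=10
CMP R4, 6  (cmp 10,6)
JNZ start: taken
R3=29+10=39
R7=M[108]=13
R3=39|13=47
R3=M[108]=13
R7=13+13=26
R1=108+4=112
R4=10-1=9
CMP R4, 6  (cmp 9,6)
JNZ start: taken
R3=13+9=22
R7=M[112]=-2
R3=22|(-2)=-2
R3=M[112]=-2
R7=(-2)+(-2)=-4
R1=112+4=116
R4=9-1=8
CMP R4, 6  (cmp 8,6)
JNZ start: taken
R3=(-2)+8=6
R7=M[116]=23
R3=6|23=23
R3=M[116]=23
R7=23+23=46
R1=116+4=120
R4=8-1=7
CMP R4, 6  (cmp 7,6)
JNZ start: taken
R3=23+7=30
R7=M[120]=6
R3=30|6=30
R3=M[120]=6
R7=6+6=12
R1=120+4=124
R4=7-1=6
CMP R4, 6  (cmp 6,6)
JNZ start: not taken
halt.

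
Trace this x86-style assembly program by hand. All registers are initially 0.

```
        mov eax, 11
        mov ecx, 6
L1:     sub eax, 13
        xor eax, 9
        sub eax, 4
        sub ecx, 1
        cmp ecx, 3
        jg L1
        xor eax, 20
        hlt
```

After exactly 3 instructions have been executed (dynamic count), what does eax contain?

-2

eax=11
ecx=6
eax=11-13=-2
After step 3: eax = -2.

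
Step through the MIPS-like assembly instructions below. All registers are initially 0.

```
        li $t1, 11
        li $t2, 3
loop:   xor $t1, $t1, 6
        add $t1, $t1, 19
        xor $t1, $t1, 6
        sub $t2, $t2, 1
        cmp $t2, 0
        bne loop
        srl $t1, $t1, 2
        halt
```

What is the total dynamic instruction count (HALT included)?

22

$t1=11
$t2=3
$t1=11^6=13
$t1=13+19=32
$t1=32^6=38
$t2=3-1=2
cmp $t2, 0  (cmp 2,0)
bne loop: taken
$t1=38^6=32
$t1=32+19=51
$t1=51^6=53
$t2=2-1=1
cmp $t2, 0  (cmp 1,0)
bne loop: taken
$t1=53^6=51
$t1=51+19=70
$t1=70^6=64
$t2=1-1=0
cmp $t2, 0  (cmp 0,0)
bne loop: not taken
$t1=64>>2=16
halt.
Total executed instructions: 22.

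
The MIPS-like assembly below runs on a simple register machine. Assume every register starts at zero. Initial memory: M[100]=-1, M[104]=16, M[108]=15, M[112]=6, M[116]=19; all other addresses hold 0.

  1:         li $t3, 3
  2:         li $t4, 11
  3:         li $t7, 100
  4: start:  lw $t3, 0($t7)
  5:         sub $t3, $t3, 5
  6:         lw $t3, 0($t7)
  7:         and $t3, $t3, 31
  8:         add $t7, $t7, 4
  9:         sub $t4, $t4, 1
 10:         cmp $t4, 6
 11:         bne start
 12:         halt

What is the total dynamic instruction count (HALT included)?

$t3=3
$t4=11
$t7=100
$t3=M[100]=-1
$t3=(-1)-5=-6
$t3=M[100]=-1
$t3=(-1)&31=31
$t7=100+4=104
$t4=11-1=10
cmp $t4, 6  (cmp 10,6)
bne start: taken
$t3=M[104]=16
$t3=16-5=11
$t3=M[104]=16
$t3=16&31=16
$t7=104+4=108
$t4=10-1=9
cmp $t4, 6  (cmp 9,6)
bne start: taken
$t3=M[108]=15
$t3=15-5=10
$t3=M[108]=15
$t3=15&31=15
$t7=108+4=112
$t4=9-1=8
cmp $t4, 6  (cmp 8,6)
bne start: taken
$t3=M[112]=6
$t3=6-5=1
$t3=M[112]=6
$t3=6&31=6
$t7=112+4=116
$t4=8-1=7
cmp $t4, 6  (cmp 7,6)
bne start: taken
$t3=M[116]=19
$t3=19-5=14
$t3=M[116]=19
$t3=19&31=19
$t7=116+4=120
$t4=7-1=6
cmp $t4, 6  (cmp 6,6)
bne start: not taken
halt.
Total executed instructions: 44.

44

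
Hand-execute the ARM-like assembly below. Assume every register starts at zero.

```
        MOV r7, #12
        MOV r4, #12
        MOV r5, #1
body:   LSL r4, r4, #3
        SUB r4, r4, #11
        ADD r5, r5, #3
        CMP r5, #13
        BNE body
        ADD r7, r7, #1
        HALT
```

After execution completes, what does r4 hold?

42717

r7=12
r4=12
r5=1
r4=12<<3=96
r4=96-11=85
r5=1+3=4
CMP r5, #13  (cmp 4,13)
BNE body: taken
r4=85<<3=680
r4=680-11=669
r5=4+3=7
CMP r5, #13  (cmp 7,13)
BNE body: taken
r4=669<<3=5352
r4=5352-11=5341
r5=7+3=10
CMP r5, #13  (cmp 10,13)
BNE body: taken
r4=5341<<3=42728
r4=42728-11=42717
r5=10+3=13
CMP r5, #13  (cmp 13,13)
BNE body: not taken
r7=12+1=13
halt.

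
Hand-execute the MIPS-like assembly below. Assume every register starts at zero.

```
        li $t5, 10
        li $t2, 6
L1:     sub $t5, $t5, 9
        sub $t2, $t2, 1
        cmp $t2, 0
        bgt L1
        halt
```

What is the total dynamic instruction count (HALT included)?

27

after li $t5, 10: $t5=10
after li $t2, 6: $t2=6
after sub $t5, $t5, 9: $t5=10-9=1
after sub $t2, $t2, 1: $t2=6-1=5
cmp $t2, 0  (cmp 5,0)
bgt L1: taken
after sub $t5, $t5, 9: $t5=1-9=-8
after sub $t2, $t2, 1: $t2=5-1=4
cmp $t2, 0  (cmp 4,0)
bgt L1: taken
after sub $t5, $t5, 9: $t5=(-8)-9=-17
after sub $t2, $t2, 1: $t2=4-1=3
cmp $t2, 0  (cmp 3,0)
bgt L1: taken
after sub $t5, $t5, 9: $t5=(-17)-9=-26
after sub $t2, $t2, 1: $t2=3-1=2
cmp $t2, 0  (cmp 2,0)
bgt L1: taken
after sub $t5, $t5, 9: $t5=(-26)-9=-35
after sub $t2, $t2, 1: $t2=2-1=1
cmp $t2, 0  (cmp 1,0)
bgt L1: taken
after sub $t5, $t5, 9: $t5=(-35)-9=-44
after sub $t2, $t2, 1: $t2=1-1=0
cmp $t2, 0  (cmp 0,0)
bgt L1: not taken
halt.
Total executed instructions: 27.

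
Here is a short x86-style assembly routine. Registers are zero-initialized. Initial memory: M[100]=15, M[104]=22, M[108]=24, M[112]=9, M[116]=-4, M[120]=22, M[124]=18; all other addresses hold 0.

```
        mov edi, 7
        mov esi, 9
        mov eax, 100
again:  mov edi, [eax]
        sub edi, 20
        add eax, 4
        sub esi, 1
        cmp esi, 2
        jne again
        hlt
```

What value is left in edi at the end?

mov edi, 7 → edi=7
mov esi, 9 → esi=9
mov eax, 100 → eax=100
mov edi, [eax] → edi=M[100]=15
sub edi, 20 → edi=15-20=-5
add eax, 4 → eax=100+4=104
sub esi, 1 → esi=9-1=8
cmp esi, 2  (cmp 8,2)
jne again: taken
mov edi, [eax] → edi=M[104]=22
sub edi, 20 → edi=22-20=2
add eax, 4 → eax=104+4=108
sub esi, 1 → esi=8-1=7
cmp esi, 2  (cmp 7,2)
jne again: taken
mov edi, [eax] → edi=M[108]=24
sub edi, 20 → edi=24-20=4
add eax, 4 → eax=108+4=112
sub esi, 1 → esi=7-1=6
cmp esi, 2  (cmp 6,2)
jne again: taken
mov edi, [eax] → edi=M[112]=9
sub edi, 20 → edi=9-20=-11
add eax, 4 → eax=112+4=116
sub esi, 1 → esi=6-1=5
cmp esi, 2  (cmp 5,2)
jne again: taken
mov edi, [eax] → edi=M[116]=-4
sub edi, 20 → edi=(-4)-20=-24
add eax, 4 → eax=116+4=120
sub esi, 1 → esi=5-1=4
cmp esi, 2  (cmp 4,2)
jne again: taken
mov edi, [eax] → edi=M[120]=22
sub edi, 20 → edi=22-20=2
add eax, 4 → eax=120+4=124
sub esi, 1 → esi=4-1=3
cmp esi, 2  (cmp 3,2)
jne again: taken
mov edi, [eax] → edi=M[124]=18
sub edi, 20 → edi=18-20=-2
add eax, 4 → eax=124+4=128
sub esi, 1 → esi=3-1=2
cmp esi, 2  (cmp 2,2)
jne again: not taken
halt.

-2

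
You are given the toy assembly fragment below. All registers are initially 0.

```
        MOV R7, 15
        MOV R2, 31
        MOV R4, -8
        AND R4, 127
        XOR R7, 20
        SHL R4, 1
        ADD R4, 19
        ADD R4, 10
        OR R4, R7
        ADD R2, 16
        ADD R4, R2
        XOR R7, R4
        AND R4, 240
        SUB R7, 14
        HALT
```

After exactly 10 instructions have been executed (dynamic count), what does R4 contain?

R7=15
R2=31
R4=-8
R4=(-8)&127=120
R7=15^20=27
R4=120<<1=240
R4=240+19=259
R4=259+10=269
R4=269|27=287
R2=31+16=47
After step 10: R4 = 287.

287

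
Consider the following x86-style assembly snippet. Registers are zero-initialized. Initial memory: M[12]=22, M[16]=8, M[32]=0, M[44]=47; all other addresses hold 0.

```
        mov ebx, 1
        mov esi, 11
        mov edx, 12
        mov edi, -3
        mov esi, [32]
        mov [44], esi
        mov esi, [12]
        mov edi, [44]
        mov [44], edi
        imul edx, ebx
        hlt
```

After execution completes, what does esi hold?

mov ebx, 1 → ebx=1
mov esi, 11 → esi=11
mov edx, 12 → edx=12
mov edi, -3 → edi=-3
mov esi, [32] → esi=M[32]=0
mov [44], esi → M[44]=0
mov esi, [12] → esi=M[12]=22
mov edi, [44] → edi=M[44]=0
mov [44], edi → M[44]=0
imul edx, ebx → edx=12*1=12
halt.

22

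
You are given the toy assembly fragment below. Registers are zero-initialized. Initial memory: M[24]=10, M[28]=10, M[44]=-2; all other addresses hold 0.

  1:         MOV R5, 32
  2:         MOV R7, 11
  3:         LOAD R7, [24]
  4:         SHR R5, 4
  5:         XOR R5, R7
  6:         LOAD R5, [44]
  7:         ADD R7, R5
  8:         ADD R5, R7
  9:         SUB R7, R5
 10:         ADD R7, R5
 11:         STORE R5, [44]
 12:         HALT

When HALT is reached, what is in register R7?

MOV R5, 32 → R5=32
MOV R7, 11 → R7=11
LOAD R7, [24] → R7=M[24]=10
SHR R5, 4 → R5=32>>4=2
XOR R5, R7 → R5=2^10=8
LOAD R5, [44] → R5=M[44]=-2
ADD R7, R5 → R7=10+(-2)=8
ADD R5, R7 → R5=(-2)+8=6
SUB R7, R5 → R7=8-6=2
ADD R7, R5 → R7=2+6=8
STORE R5, [44] → M[44]=6
halt.

8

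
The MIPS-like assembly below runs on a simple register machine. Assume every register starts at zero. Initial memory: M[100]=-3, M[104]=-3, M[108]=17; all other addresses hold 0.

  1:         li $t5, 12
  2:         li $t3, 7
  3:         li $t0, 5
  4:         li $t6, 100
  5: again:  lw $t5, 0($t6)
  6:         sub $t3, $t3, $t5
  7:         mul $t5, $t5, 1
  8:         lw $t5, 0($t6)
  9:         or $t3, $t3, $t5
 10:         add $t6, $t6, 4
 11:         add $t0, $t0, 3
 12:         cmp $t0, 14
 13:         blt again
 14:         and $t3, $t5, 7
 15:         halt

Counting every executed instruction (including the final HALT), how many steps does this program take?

$t5=12
$t3=7
$t0=5
$t6=100
$t5=M[100]=-3
$t3=7-(-3)=10
$t5=(-3)*1=-3
$t5=M[100]=-3
$t3=10|(-3)=-1
$t6=100+4=104
$t0=5+3=8
cmp $t0, 14  (cmp 8,14)
blt again: taken
$t5=M[104]=-3
$t3=(-1)-(-3)=2
$t5=(-3)*1=-3
$t5=M[104]=-3
$t3=2|(-3)=-1
$t6=104+4=108
$t0=8+3=11
cmp $t0, 14  (cmp 11,14)
blt again: taken
$t5=M[108]=17
$t3=(-1)-17=-18
$t5=17*1=17
$t5=M[108]=17
$t3=(-18)|17=-1
$t6=108+4=112
$t0=11+3=14
cmp $t0, 14  (cmp 14,14)
blt again: not taken
$t3=17&7=1
halt.
Total executed instructions: 33.

33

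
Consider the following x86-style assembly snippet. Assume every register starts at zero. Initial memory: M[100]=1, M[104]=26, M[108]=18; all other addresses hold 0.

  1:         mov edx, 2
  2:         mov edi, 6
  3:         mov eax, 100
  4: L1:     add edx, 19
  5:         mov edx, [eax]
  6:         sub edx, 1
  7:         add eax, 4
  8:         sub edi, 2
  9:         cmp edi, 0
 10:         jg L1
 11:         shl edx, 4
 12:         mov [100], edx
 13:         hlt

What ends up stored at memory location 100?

after mov edx, 2: edx=2
after mov edi, 6: edi=6
after mov eax, 100: eax=100
after add edx, 19: edx=2+19=21
after mov edx, [eax]: edx=M[100]=1
after sub edx, 1: edx=1-1=0
after add eax, 4: eax=100+4=104
after sub edi, 2: edi=6-2=4
cmp edi, 0  (cmp 4,0)
jg L1: taken
after add edx, 19: edx=0+19=19
after mov edx, [eax]: edx=M[104]=26
after sub edx, 1: edx=26-1=25
after add eax, 4: eax=104+4=108
after sub edi, 2: edi=4-2=2
cmp edi, 0  (cmp 2,0)
jg L1: taken
after add edx, 19: edx=25+19=44
after mov edx, [eax]: edx=M[108]=18
after sub edx, 1: edx=18-1=17
after add eax, 4: eax=108+4=112
after sub edi, 2: edi=2-2=0
cmp edi, 0  (cmp 0,0)
jg L1: not taken
after shl edx, 4: edx=17<<4=272
mov [100], edx → M[100]=272
halt.

272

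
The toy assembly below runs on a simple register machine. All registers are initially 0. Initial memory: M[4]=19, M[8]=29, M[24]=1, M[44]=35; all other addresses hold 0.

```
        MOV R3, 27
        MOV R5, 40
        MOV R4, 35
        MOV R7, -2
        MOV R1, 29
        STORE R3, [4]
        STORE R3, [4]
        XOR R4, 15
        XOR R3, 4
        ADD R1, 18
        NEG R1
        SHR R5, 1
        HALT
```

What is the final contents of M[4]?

27

R3=27
R5=40
R4=35
R7=-2
R1=29
STORE R3, [4] → M[4]=27
STORE R3, [4] → M[4]=27
R4=35^15=44
R3=27^4=31
R1=29+18=47
R1=-(47)=-47
R5=40>>1=20
halt.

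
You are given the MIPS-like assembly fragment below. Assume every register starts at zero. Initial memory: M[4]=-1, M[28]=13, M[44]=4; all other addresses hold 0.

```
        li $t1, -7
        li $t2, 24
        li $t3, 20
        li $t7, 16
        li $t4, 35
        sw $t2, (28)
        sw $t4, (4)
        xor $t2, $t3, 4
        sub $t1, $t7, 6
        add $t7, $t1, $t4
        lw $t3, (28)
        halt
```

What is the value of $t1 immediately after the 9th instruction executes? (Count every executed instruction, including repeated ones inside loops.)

10

li $t1, -7 → $t1=-7
li $t2, 24 → $t2=24
li $t3, 20 → $t3=20
li $t7, 16 → $t7=16
li $t4, 35 → $t4=35
sw $t2, (28) → M[28]=24
sw $t4, (4) → M[4]=35
xor $t2, $t3, 4 → $t2=20^4=16
sub $t1, $t7, 6 → $t1=16-6=10
After step 9: $t1 = 10.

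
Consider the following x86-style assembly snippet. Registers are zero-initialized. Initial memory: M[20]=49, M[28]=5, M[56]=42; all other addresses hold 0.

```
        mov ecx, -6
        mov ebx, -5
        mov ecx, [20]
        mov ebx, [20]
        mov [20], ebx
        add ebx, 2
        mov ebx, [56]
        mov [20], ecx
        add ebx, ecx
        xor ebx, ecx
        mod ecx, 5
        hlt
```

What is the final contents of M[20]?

mov ecx, -6 → ecx=-6
mov ebx, -5 → ebx=-5
mov ecx, [20] → ecx=M[20]=49
mov ebx, [20] → ebx=M[20]=49
mov [20], ebx → M[20]=49
add ebx, 2 → ebx=49+2=51
mov ebx, [56] → ebx=M[56]=42
mov [20], ecx → M[20]=49
add ebx, ecx → ebx=42+49=91
xor ebx, ecx → ebx=91^49=106
mod ecx, 5 → ecx=49%5=4
halt.

49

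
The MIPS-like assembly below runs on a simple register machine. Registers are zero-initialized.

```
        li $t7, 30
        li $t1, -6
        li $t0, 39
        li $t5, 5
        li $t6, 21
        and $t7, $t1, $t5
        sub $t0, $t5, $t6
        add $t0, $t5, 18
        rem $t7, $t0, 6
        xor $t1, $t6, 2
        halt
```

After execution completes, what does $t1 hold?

li $t7, 30 → $t7=30
li $t1, -6 → $t1=-6
li $t0, 39 → $t0=39
li $t5, 5 → $t5=5
li $t6, 21 → $t6=21
and $t7, $t1, $t5 → $t7=(-6)&5=0
sub $t0, $t5, $t6 → $t0=5-21=-16
add $t0, $t5, 18 → $t0=5+18=23
rem $t7, $t0, 6 → $t7=23%6=5
xor $t1, $t6, 2 → $t1=21^2=23
halt.

23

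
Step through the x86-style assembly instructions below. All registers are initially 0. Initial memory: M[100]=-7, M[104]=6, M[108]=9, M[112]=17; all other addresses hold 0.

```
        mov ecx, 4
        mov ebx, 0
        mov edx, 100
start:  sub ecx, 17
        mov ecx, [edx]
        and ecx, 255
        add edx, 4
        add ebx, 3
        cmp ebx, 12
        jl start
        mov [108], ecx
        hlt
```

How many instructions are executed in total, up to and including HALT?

33

ecx=4
ebx=0
edx=100
ecx=4-17=-13
ecx=M[100]=-7
ecx=(-7)&255=249
edx=100+4=104
ebx=0+3=3
cmp ebx, 12  (cmp 3,12)
jl start: taken
ecx=249-17=232
ecx=M[104]=6
ecx=6&255=6
edx=104+4=108
ebx=3+3=6
cmp ebx, 12  (cmp 6,12)
jl start: taken
ecx=6-17=-11
ecx=M[108]=9
ecx=9&255=9
edx=108+4=112
ebx=6+3=9
cmp ebx, 12  (cmp 9,12)
jl start: taken
ecx=9-17=-8
ecx=M[112]=17
ecx=17&255=17
edx=112+4=116
ebx=9+3=12
cmp ebx, 12  (cmp 12,12)
jl start: not taken
mov [108], ecx → M[108]=17
halt.
Total executed instructions: 33.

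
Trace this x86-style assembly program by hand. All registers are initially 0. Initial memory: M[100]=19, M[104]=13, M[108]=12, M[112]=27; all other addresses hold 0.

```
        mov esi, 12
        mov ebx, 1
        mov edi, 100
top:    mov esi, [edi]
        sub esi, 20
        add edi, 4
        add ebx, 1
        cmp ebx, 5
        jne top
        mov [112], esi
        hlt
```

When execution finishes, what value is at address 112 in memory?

mov esi, 12 → esi=12
mov ebx, 1 → ebx=1
mov edi, 100 → edi=100
mov esi, [edi] → esi=M[100]=19
sub esi, 20 → esi=19-20=-1
add edi, 4 → edi=100+4=104
add ebx, 1 → ebx=1+1=2
cmp ebx, 5  (cmp 2,5)
jne top: taken
mov esi, [edi] → esi=M[104]=13
sub esi, 20 → esi=13-20=-7
add edi, 4 → edi=104+4=108
add ebx, 1 → ebx=2+1=3
cmp ebx, 5  (cmp 3,5)
jne top: taken
mov esi, [edi] → esi=M[108]=12
sub esi, 20 → esi=12-20=-8
add edi, 4 → edi=108+4=112
add ebx, 1 → ebx=3+1=4
cmp ebx, 5  (cmp 4,5)
jne top: taken
mov esi, [edi] → esi=M[112]=27
sub esi, 20 → esi=27-20=7
add edi, 4 → edi=112+4=116
add ebx, 1 → ebx=4+1=5
cmp ebx, 5  (cmp 5,5)
jne top: not taken
mov [112], esi → M[112]=7
halt.

7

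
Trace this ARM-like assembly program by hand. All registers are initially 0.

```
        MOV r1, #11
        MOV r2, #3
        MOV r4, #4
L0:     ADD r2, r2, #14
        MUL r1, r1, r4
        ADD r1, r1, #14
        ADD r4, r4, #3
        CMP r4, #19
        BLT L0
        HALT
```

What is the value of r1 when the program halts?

876750

r1=11
r2=3
r4=4
r2=3+14=17
r1=11*4=44
r1=44+14=58
r4=4+3=7
CMP r4, #19  (cmp 7,19)
BLT L0: taken
r2=17+14=31
r1=58*7=406
r1=406+14=420
r4=7+3=10
CMP r4, #19  (cmp 10,19)
BLT L0: taken
r2=31+14=45
r1=420*10=4200
r1=4200+14=4214
r4=10+3=13
CMP r4, #19  (cmp 13,19)
BLT L0: taken
r2=45+14=59
r1=4214*13=54782
r1=54782+14=54796
r4=13+3=16
CMP r4, #19  (cmp 16,19)
BLT L0: taken
r2=59+14=73
r1=54796*16=876736
r1=876736+14=876750
r4=16+3=19
CMP r4, #19  (cmp 19,19)
BLT L0: not taken
halt.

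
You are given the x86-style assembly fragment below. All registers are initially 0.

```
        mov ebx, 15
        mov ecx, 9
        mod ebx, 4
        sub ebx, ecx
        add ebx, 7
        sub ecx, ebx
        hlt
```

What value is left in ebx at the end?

after mov ebx, 15: ebx=15
after mov ecx, 9: ecx=9
after mod ebx, 4: ebx=15%4=3
after sub ebx, ecx: ebx=3-9=-6
after add ebx, 7: ebx=(-6)+7=1
after sub ecx, ebx: ecx=9-1=8
halt.

1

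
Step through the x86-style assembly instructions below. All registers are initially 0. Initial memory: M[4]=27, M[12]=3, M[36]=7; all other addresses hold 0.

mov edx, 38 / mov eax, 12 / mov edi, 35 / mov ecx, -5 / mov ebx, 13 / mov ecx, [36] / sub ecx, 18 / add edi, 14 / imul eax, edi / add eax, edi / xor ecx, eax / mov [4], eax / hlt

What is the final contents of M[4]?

637

after mov edx, 38: edx=38
after mov eax, 12: eax=12
after mov edi, 35: edi=35
after mov ecx, -5: ecx=-5
after mov ebx, 13: ebx=13
after mov ecx, [36]: ecx=M[36]=7
after sub ecx, 18: ecx=7-18=-11
after add edi, 14: edi=35+14=49
after imul eax, edi: eax=12*49=588
after add eax, edi: eax=588+49=637
after xor ecx, eax: ecx=(-11)^637=-632
mov [4], eax → M[4]=637
halt.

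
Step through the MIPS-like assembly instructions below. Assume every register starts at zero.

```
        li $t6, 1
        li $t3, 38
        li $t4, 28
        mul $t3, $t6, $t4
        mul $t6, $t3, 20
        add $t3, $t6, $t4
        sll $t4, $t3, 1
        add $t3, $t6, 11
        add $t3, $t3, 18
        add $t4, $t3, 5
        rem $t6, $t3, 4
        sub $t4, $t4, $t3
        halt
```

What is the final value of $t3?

after li $t6, 1: $t6=1
after li $t3, 38: $t3=38
after li $t4, 28: $t4=28
after mul $t3, $t6, $t4: $t3=1*28=28
after mul $t6, $t3, 20: $t6=28*20=560
after add $t3, $t6, $t4: $t3=560+28=588
after sll $t4, $t3, 1: $t4=588<<1=1176
after add $t3, $t6, 11: $t3=560+11=571
after add $t3, $t3, 18: $t3=571+18=589
after add $t4, $t3, 5: $t4=589+5=594
after rem $t6, $t3, 4: $t6=589%4=1
after sub $t4, $t4, $t3: $t4=594-589=5
halt.

589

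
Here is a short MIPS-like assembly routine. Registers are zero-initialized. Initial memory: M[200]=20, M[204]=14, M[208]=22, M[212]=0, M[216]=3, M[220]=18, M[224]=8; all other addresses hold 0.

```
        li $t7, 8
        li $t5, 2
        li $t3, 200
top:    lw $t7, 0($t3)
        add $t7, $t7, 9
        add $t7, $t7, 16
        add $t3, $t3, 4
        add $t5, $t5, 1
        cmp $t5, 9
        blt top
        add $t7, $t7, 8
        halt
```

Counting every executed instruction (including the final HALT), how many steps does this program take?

54

li $t7, 8 → $t7=8
li $t5, 2 → $t5=2
li $t3, 200 → $t3=200
lw $t7, 0($t3) → $t7=M[200]=20
add $t7, $t7, 9 → $t7=20+9=29
add $t7, $t7, 16 → $t7=29+16=45
add $t3, $t3, 4 → $t3=200+4=204
add $t5, $t5, 1 → $t5=2+1=3
cmp $t5, 9  (cmp 3,9)
blt top: taken
lw $t7, 0($t3) → $t7=M[204]=14
add $t7, $t7, 9 → $t7=14+9=23
add $t7, $t7, 16 → $t7=23+16=39
add $t3, $t3, 4 → $t3=204+4=208
add $t5, $t5, 1 → $t5=3+1=4
cmp $t5, 9  (cmp 4,9)
blt top: taken
lw $t7, 0($t3) → $t7=M[208]=22
add $t7, $t7, 9 → $t7=22+9=31
add $t7, $t7, 16 → $t7=31+16=47
add $t3, $t3, 4 → $t3=208+4=212
add $t5, $t5, 1 → $t5=4+1=5
cmp $t5, 9  (cmp 5,9)
blt top: taken
lw $t7, 0($t3) → $t7=M[212]=0
add $t7, $t7, 9 → $t7=0+9=9
add $t7, $t7, 16 → $t7=9+16=25
add $t3, $t3, 4 → $t3=212+4=216
add $t5, $t5, 1 → $t5=5+1=6
cmp $t5, 9  (cmp 6,9)
blt top: taken
lw $t7, 0($t3) → $t7=M[216]=3
add $t7, $t7, 9 → $t7=3+9=12
add $t7, $t7, 16 → $t7=12+16=28
add $t3, $t3, 4 → $t3=216+4=220
add $t5, $t5, 1 → $t5=6+1=7
cmp $t5, 9  (cmp 7,9)
blt top: taken
lw $t7, 0($t3) → $t7=M[220]=18
add $t7, $t7, 9 → $t7=18+9=27
add $t7, $t7, 16 → $t7=27+16=43
add $t3, $t3, 4 → $t3=220+4=224
add $t5, $t5, 1 → $t5=7+1=8
cmp $t5, 9  (cmp 8,9)
blt top: taken
lw $t7, 0($t3) → $t7=M[224]=8
add $t7, $t7, 9 → $t7=8+9=17
add $t7, $t7, 16 → $t7=17+16=33
add $t3, $t3, 4 → $t3=224+4=228
add $t5, $t5, 1 → $t5=8+1=9
cmp $t5, 9  (cmp 9,9)
blt top: not taken
add $t7, $t7, 8 → $t7=33+8=41
halt.
Total executed instructions: 54.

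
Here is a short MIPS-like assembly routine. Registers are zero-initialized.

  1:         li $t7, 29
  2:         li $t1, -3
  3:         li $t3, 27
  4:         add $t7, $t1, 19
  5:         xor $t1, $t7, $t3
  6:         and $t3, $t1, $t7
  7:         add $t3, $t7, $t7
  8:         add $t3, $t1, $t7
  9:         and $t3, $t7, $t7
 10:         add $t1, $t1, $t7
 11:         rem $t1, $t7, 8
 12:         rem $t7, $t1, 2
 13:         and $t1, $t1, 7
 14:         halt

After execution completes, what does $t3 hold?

16

after li $t7, 29: $t7=29
after li $t1, -3: $t1=-3
after li $t3, 27: $t3=27
after add $t7, $t1, 19: $t7=(-3)+19=16
after xor $t1, $t7, $t3: $t1=16^27=11
after and $t3, $t1, $t7: $t3=11&16=0
after add $t3, $t7, $t7: $t3=16+16=32
after add $t3, $t1, $t7: $t3=11+16=27
after and $t3, $t7, $t7: $t3=16&16=16
after add $t1, $t1, $t7: $t1=11+16=27
after rem $t1, $t7, 8: $t1=16%8=0
after rem $t7, $t1, 2: $t7=0%2=0
after and $t1, $t1, 7: $t1=0&7=0
halt.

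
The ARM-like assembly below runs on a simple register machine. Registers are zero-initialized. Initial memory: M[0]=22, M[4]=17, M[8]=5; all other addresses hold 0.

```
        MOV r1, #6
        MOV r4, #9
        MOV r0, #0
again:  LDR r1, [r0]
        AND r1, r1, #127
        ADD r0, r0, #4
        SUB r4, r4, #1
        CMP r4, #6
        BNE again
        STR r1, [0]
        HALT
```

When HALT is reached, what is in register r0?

r1=6
r4=9
r0=0
r1=M[0]=22
r1=22&127=22
r0=0+4=4
r4=9-1=8
CMP r4, #6  (cmp 8,6)
BNE again: taken
r1=M[4]=17
r1=17&127=17
r0=4+4=8
r4=8-1=7
CMP r4, #6  (cmp 7,6)
BNE again: taken
r1=M[8]=5
r1=5&127=5
r0=8+4=12
r4=7-1=6
CMP r4, #6  (cmp 6,6)
BNE again: not taken
STR r1, [0] → M[0]=5
halt.

12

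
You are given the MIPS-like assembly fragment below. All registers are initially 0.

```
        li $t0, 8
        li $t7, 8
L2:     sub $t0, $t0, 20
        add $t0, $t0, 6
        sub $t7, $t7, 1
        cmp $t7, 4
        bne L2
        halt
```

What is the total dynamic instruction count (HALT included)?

23

li $t0, 8 → $t0=8
li $t7, 8 → $t7=8
sub $t0, $t0, 20 → $t0=8-20=-12
add $t0, $t0, 6 → $t0=(-12)+6=-6
sub $t7, $t7, 1 → $t7=8-1=7
cmp $t7, 4  (cmp 7,4)
bne L2: taken
sub $t0, $t0, 20 → $t0=(-6)-20=-26
add $t0, $t0, 6 → $t0=(-26)+6=-20
sub $t7, $t7, 1 → $t7=7-1=6
cmp $t7, 4  (cmp 6,4)
bne L2: taken
sub $t0, $t0, 20 → $t0=(-20)-20=-40
add $t0, $t0, 6 → $t0=(-40)+6=-34
sub $t7, $t7, 1 → $t7=6-1=5
cmp $t7, 4  (cmp 5,4)
bne L2: taken
sub $t0, $t0, 20 → $t0=(-34)-20=-54
add $t0, $t0, 6 → $t0=(-54)+6=-48
sub $t7, $t7, 1 → $t7=5-1=4
cmp $t7, 4  (cmp 4,4)
bne L2: not taken
halt.
Total executed instructions: 23.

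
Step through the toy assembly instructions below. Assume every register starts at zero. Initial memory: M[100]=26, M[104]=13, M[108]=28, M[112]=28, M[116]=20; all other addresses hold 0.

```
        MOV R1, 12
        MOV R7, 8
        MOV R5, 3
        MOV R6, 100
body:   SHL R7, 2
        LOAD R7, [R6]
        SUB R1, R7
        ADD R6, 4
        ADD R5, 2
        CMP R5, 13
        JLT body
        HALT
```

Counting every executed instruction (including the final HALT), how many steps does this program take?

after MOV R1, 12: R1=12
after MOV R7, 8: R7=8
after MOV R5, 3: R5=3
after MOV R6, 100: R6=100
after SHL R7, 2: R7=8<<2=32
after LOAD R7, [R6]: R7=M[100]=26
after SUB R1, R7: R1=12-26=-14
after ADD R6, 4: R6=100+4=104
after ADD R5, 2: R5=3+2=5
CMP R5, 13  (cmp 5,13)
JLT body: taken
after SHL R7, 2: R7=26<<2=104
after LOAD R7, [R6]: R7=M[104]=13
after SUB R1, R7: R1=(-14)-13=-27
after ADD R6, 4: R6=104+4=108
after ADD R5, 2: R5=5+2=7
CMP R5, 13  (cmp 7,13)
JLT body: taken
after SHL R7, 2: R7=13<<2=52
after LOAD R7, [R6]: R7=M[108]=28
after SUB R1, R7: R1=(-27)-28=-55
after ADD R6, 4: R6=108+4=112
after ADD R5, 2: R5=7+2=9
CMP R5, 13  (cmp 9,13)
JLT body: taken
after SHL R7, 2: R7=28<<2=112
after LOAD R7, [R6]: R7=M[112]=28
after SUB R1, R7: R1=(-55)-28=-83
after ADD R6, 4: R6=112+4=116
after ADD R5, 2: R5=9+2=11
CMP R5, 13  (cmp 11,13)
JLT body: taken
after SHL R7, 2: R7=28<<2=112
after LOAD R7, [R6]: R7=M[116]=20
after SUB R1, R7: R1=(-83)-20=-103
after ADD R6, 4: R6=116+4=120
after ADD R5, 2: R5=11+2=13
CMP R5, 13  (cmp 13,13)
JLT body: not taken
halt.
Total executed instructions: 40.

40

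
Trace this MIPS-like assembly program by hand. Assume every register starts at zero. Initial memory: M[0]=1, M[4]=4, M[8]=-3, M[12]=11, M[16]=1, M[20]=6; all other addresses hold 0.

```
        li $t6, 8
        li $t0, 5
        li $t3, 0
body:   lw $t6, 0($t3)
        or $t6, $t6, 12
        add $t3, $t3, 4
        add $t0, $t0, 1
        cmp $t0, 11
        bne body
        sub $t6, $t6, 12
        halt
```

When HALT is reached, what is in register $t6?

after li $t6, 8: $t6=8
after li $t0, 5: $t0=5
after li $t3, 0: $t3=0
after lw $t6, 0($t3): $t6=M[0]=1
after or $t6, $t6, 12: $t6=1|12=13
after add $t3, $t3, 4: $t3=0+4=4
after add $t0, $t0, 1: $t0=5+1=6
cmp $t0, 11  (cmp 6,11)
bne body: taken
after lw $t6, 0($t3): $t6=M[4]=4
after or $t6, $t6, 12: $t6=4|12=12
after add $t3, $t3, 4: $t3=4+4=8
after add $t0, $t0, 1: $t0=6+1=7
cmp $t0, 11  (cmp 7,11)
bne body: taken
after lw $t6, 0($t3): $t6=M[8]=-3
after or $t6, $t6, 12: $t6=(-3)|12=-3
after add $t3, $t3, 4: $t3=8+4=12
after add $t0, $t0, 1: $t0=7+1=8
cmp $t0, 11  (cmp 8,11)
bne body: taken
after lw $t6, 0($t3): $t6=M[12]=11
after or $t6, $t6, 12: $t6=11|12=15
after add $t3, $t3, 4: $t3=12+4=16
after add $t0, $t0, 1: $t0=8+1=9
cmp $t0, 11  (cmp 9,11)
bne body: taken
after lw $t6, 0($t3): $t6=M[16]=1
after or $t6, $t6, 12: $t6=1|12=13
after add $t3, $t3, 4: $t3=16+4=20
after add $t0, $t0, 1: $t0=9+1=10
cmp $t0, 11  (cmp 10,11)
bne body: taken
after lw $t6, 0($t3): $t6=M[20]=6
after or $t6, $t6, 12: $t6=6|12=14
after add $t3, $t3, 4: $t3=20+4=24
after add $t0, $t0, 1: $t0=10+1=11
cmp $t0, 11  (cmp 11,11)
bne body: not taken
after sub $t6, $t6, 12: $t6=14-12=2
halt.

2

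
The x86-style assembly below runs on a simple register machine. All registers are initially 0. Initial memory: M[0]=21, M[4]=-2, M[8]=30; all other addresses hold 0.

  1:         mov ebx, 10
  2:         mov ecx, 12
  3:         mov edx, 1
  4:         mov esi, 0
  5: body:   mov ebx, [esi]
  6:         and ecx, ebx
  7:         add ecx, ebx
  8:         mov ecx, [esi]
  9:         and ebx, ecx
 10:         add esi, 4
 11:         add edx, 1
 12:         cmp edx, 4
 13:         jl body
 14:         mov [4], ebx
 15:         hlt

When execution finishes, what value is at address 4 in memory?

after mov ebx, 10: ebx=10
after mov ecx, 12: ecx=12
after mov edx, 1: edx=1
after mov esi, 0: esi=0
after mov ebx, [esi]: ebx=M[0]=21
after and ecx, ebx: ecx=12&21=4
after add ecx, ebx: ecx=4+21=25
after mov ecx, [esi]: ecx=M[0]=21
after and ebx, ecx: ebx=21&21=21
after add esi, 4: esi=0+4=4
after add edx, 1: edx=1+1=2
cmp edx, 4  (cmp 2,4)
jl body: taken
after mov ebx, [esi]: ebx=M[4]=-2
after and ecx, ebx: ecx=21&(-2)=20
after add ecx, ebx: ecx=20+(-2)=18
after mov ecx, [esi]: ecx=M[4]=-2
after and ebx, ecx: ebx=(-2)&(-2)=-2
after add esi, 4: esi=4+4=8
after add edx, 1: edx=2+1=3
cmp edx, 4  (cmp 3,4)
jl body: taken
after mov ebx, [esi]: ebx=M[8]=30
after and ecx, ebx: ecx=(-2)&30=30
after add ecx, ebx: ecx=30+30=60
after mov ecx, [esi]: ecx=M[8]=30
after and ebx, ecx: ebx=30&30=30
after add esi, 4: esi=8+4=12
after add edx, 1: edx=3+1=4
cmp edx, 4  (cmp 4,4)
jl body: not taken
mov [4], ebx → M[4]=30
halt.

30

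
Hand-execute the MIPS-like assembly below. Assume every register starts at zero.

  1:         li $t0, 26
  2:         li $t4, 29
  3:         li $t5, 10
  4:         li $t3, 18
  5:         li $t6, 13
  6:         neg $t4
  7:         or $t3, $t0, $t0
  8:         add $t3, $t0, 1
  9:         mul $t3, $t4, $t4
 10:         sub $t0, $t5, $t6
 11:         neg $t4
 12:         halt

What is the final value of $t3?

841

after li $t0, 26: $t0=26
after li $t4, 29: $t4=29
after li $t5, 10: $t5=10
after li $t3, 18: $t3=18
after li $t6, 13: $t6=13
after neg $t4: $t4=-(29)=-29
after or $t3, $t0, $t0: $t3=26|26=26
after add $t3, $t0, 1: $t3=26+1=27
after mul $t3, $t4, $t4: $t3=(-29)*(-29)=841
after sub $t0, $t5, $t6: $t0=10-13=-3
after neg $t4: $t4=-(-29)=29
halt.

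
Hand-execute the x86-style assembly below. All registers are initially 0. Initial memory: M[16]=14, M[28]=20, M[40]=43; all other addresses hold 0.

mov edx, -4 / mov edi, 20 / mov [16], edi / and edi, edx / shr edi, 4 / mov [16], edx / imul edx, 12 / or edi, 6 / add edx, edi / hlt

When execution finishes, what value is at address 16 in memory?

edx=-4
edi=20
mov [16], edi → M[16]=20
edi=20&(-4)=20
edi=20>>4=1
mov [16], edx → M[16]=-4
edx=(-4)*12=-48
edi=1|6=7
edx=(-48)+7=-41
halt.

-4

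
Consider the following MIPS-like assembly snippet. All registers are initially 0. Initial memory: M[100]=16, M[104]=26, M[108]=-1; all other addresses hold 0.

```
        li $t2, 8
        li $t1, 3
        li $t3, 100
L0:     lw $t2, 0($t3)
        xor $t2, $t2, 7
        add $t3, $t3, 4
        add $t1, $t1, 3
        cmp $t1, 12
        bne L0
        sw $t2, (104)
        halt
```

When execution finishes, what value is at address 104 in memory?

after li $t2, 8: $t2=8
after li $t1, 3: $t1=3
after li $t3, 100: $t3=100
after lw $t2, 0($t3): $t2=M[100]=16
after xor $t2, $t2, 7: $t2=16^7=23
after add $t3, $t3, 4: $t3=100+4=104
after add $t1, $t1, 3: $t1=3+3=6
cmp $t1, 12  (cmp 6,12)
bne L0: taken
after lw $t2, 0($t3): $t2=M[104]=26
after xor $t2, $t2, 7: $t2=26^7=29
after add $t3, $t3, 4: $t3=104+4=108
after add $t1, $t1, 3: $t1=6+3=9
cmp $t1, 12  (cmp 9,12)
bne L0: taken
after lw $t2, 0($t3): $t2=M[108]=-1
after xor $t2, $t2, 7: $t2=(-1)^7=-8
after add $t3, $t3, 4: $t3=108+4=112
after add $t1, $t1, 3: $t1=9+3=12
cmp $t1, 12  (cmp 12,12)
bne L0: not taken
sw $t2, (104) → M[104]=-8
halt.

-8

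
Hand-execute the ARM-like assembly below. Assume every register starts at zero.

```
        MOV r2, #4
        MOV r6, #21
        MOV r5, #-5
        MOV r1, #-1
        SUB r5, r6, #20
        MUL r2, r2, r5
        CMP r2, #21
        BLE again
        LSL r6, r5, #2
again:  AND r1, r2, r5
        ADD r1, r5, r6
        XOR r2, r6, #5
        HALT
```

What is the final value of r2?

after MOV r2, #4: r2=4
after MOV r6, #21: r6=21
after MOV r5, #-5: r5=-5
after MOV r1, #-1: r1=-1
after SUB r5, r6, #20: r5=21-20=1
after MUL r2, r2, r5: r2=4*1=4
CMP r2, #21  (cmp 4,21)
BLE again: taken
after AND r1, r2, r5: r1=4&1=0
after ADD r1, r5, r6: r1=1+21=22
after XOR r2, r6, #5: r2=21^5=16
halt.

16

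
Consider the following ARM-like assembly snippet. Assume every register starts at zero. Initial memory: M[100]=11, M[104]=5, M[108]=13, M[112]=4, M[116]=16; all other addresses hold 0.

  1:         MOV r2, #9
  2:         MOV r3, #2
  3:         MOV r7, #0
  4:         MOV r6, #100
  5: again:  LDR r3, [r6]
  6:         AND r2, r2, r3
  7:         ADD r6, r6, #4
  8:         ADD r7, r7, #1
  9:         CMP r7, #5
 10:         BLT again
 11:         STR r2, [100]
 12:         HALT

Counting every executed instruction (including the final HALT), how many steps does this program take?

after MOV r2, #9: r2=9
after MOV r3, #2: r3=2
after MOV r7, #0: r7=0
after MOV r6, #100: r6=100
after LDR r3, [r6]: r3=M[100]=11
after AND r2, r2, r3: r2=9&11=9
after ADD r6, r6, #4: r6=100+4=104
after ADD r7, r7, #1: r7=0+1=1
CMP r7, #5  (cmp 1,5)
BLT again: taken
after LDR r3, [r6]: r3=M[104]=5
after AND r2, r2, r3: r2=9&5=1
after ADD r6, r6, #4: r6=104+4=108
after ADD r7, r7, #1: r7=1+1=2
CMP r7, #5  (cmp 2,5)
BLT again: taken
after LDR r3, [r6]: r3=M[108]=13
after AND r2, r2, r3: r2=1&13=1
after ADD r6, r6, #4: r6=108+4=112
after ADD r7, r7, #1: r7=2+1=3
CMP r7, #5  (cmp 3,5)
BLT again: taken
after LDR r3, [r6]: r3=M[112]=4
after AND r2, r2, r3: r2=1&4=0
after ADD r6, r6, #4: r6=112+4=116
after ADD r7, r7, #1: r7=3+1=4
CMP r7, #5  (cmp 4,5)
BLT again: taken
after LDR r3, [r6]: r3=M[116]=16
after AND r2, r2, r3: r2=0&16=0
after ADD r6, r6, #4: r6=116+4=120
after ADD r7, r7, #1: r7=4+1=5
CMP r7, #5  (cmp 5,5)
BLT again: not taken
STR r2, [100] → M[100]=0
halt.
Total executed instructions: 36.

36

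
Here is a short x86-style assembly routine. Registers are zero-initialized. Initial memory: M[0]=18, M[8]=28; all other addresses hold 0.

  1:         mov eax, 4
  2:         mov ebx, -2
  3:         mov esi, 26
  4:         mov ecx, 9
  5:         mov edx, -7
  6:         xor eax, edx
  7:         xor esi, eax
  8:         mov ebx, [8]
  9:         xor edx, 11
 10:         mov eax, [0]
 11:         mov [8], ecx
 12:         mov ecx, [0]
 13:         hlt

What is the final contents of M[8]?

mov eax, 4 → eax=4
mov ebx, -2 → ebx=-2
mov esi, 26 → esi=26
mov ecx, 9 → ecx=9
mov edx, -7 → edx=-7
xor eax, edx → eax=4^(-7)=-3
xor esi, eax → esi=26^(-3)=-25
mov ebx, [8] → ebx=M[8]=28
xor edx, 11 → edx=(-7)^11=-14
mov eax, [0] → eax=M[0]=18
mov [8], ecx → M[8]=9
mov ecx, [0] → ecx=M[0]=18
halt.

9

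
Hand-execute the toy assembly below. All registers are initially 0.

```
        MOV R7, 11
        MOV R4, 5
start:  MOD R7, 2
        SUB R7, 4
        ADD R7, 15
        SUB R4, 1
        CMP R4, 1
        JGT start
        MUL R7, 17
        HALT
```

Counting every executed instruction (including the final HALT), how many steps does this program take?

28

after MOV R7, 11: R7=11
after MOV R4, 5: R4=5
after MOD R7, 2: R7=11%2=1
after SUB R7, 4: R7=1-4=-3
after ADD R7, 15: R7=(-3)+15=12
after SUB R4, 1: R4=5-1=4
CMP R4, 1  (cmp 4,1)
JGT start: taken
after MOD R7, 2: R7=12%2=0
after SUB R7, 4: R7=0-4=-4
after ADD R7, 15: R7=(-4)+15=11
after SUB R4, 1: R4=4-1=3
CMP R4, 1  (cmp 3,1)
JGT start: taken
after MOD R7, 2: R7=11%2=1
after SUB R7, 4: R7=1-4=-3
after ADD R7, 15: R7=(-3)+15=12
after SUB R4, 1: R4=3-1=2
CMP R4, 1  (cmp 2,1)
JGT start: taken
after MOD R7, 2: R7=12%2=0
after SUB R7, 4: R7=0-4=-4
after ADD R7, 15: R7=(-4)+15=11
after SUB R4, 1: R4=2-1=1
CMP R4, 1  (cmp 1,1)
JGT start: not taken
after MUL R7, 17: R7=11*17=187
halt.
Total executed instructions: 28.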